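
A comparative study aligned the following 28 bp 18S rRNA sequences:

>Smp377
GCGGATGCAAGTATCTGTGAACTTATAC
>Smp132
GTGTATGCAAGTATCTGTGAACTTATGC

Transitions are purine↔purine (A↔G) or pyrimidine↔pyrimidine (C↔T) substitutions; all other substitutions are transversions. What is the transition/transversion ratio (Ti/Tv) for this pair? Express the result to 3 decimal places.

2.000

Mismatches occur at site 2 (C↔T, transition), site 4 (G↔T, transversion), site 27 (A↔G, transition).
Of the 3 differences, 2 transitions and 1 transversion, so Ti/Tv = 2/1 = 2.000.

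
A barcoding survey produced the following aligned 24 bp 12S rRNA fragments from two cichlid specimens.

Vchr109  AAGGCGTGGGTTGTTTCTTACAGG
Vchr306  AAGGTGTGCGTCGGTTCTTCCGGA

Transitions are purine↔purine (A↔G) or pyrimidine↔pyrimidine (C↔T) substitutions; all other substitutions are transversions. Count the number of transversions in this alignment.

The sequences differ at positions 5 (C/T, transition), 9 (G/C, transversion), 12 (T/C, transition), 14 (T/G, transversion), 20 (A/C, transversion), 22 (A/G, transition), 24 (G/A, transition).
Of the 7 differences, 4 transitions and 3 transversions, so the answer is 3.

3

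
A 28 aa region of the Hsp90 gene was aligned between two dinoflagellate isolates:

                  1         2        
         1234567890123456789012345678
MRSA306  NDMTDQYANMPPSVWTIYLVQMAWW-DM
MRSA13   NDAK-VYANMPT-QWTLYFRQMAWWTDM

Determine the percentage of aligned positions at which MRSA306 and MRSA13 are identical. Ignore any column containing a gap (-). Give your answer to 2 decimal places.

Excluding the 3 gap columns leaves 25 comparable sites.
The sequences differ at positions 3 (M/A), 4 (T/K), 6 (Q/V), 12 (P/T), 14 (V/Q), 17 (I/L), 19 (L/F), 20 (V/R).
17 of the 25 comparable sites match, so the percent identity is 17/25 × 100 = 68.00%.

68.00%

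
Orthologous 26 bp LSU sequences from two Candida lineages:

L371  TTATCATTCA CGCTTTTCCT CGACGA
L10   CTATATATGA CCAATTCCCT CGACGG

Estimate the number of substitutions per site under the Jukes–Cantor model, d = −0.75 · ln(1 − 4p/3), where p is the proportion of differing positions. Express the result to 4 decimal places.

Mismatches occur at site 1 (T/C), site 5 (C/A), site 6 (A/T), site 7 (T/A), site 9 (C/G), site 12 (G/C), site 13 (C/A), site 14 (T/A), site 17 (T/C), site 26 (A/G).
p = 10/26 = 0.384615.
d = −0.75 · ln(1 − (4/3)·0.384615) = −0.75 · ln(0.487180) = −0.75 · (-0.719122) = 0.5393.

0.5393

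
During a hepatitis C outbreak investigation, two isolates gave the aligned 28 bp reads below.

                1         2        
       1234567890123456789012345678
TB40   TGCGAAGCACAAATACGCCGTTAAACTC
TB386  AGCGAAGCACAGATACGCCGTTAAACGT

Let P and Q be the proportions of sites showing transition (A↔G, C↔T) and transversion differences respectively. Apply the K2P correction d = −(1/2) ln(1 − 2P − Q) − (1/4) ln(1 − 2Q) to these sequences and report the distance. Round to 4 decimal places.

0.1591

Mismatches occur at site 1 (T↔A, transversion), site 12 (A↔G, transition), site 27 (T↔G, transversion), site 28 (C↔T, transition).
Of the 4 differences, 2 transitions and 2 transversions over 28 sites: P = 2/28 = 0.071429, Q = 2/28 = 0.071429.
d = −0.5·ln(0.785713) − 0.25·ln(0.857142) = −0.5·(-0.241164) − 0.25·(-0.154152) = 0.1591.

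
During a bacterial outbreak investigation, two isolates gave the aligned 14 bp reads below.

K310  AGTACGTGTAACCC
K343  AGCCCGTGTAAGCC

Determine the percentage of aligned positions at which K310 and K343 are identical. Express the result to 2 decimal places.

The sequences differ at positions 3 (T/C), 4 (A/C), 12 (C/G).
11 of the 14 sites match, so the percent identity is 11/14 × 100 = 78.57%.

78.57%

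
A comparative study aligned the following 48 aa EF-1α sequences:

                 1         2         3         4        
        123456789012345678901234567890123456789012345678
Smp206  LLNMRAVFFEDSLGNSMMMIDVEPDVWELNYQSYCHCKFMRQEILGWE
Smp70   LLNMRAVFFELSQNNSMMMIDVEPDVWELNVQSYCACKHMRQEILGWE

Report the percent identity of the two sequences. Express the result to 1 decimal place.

87.5%

Mismatches occur at site 11 (D/L), site 13 (L/Q), site 14 (G/N), site 31 (Y/V), site 36 (H/A), site 39 (F/H).
42 of the 48 sites match, so the percent identity is 42/48 × 100 = 87.5%.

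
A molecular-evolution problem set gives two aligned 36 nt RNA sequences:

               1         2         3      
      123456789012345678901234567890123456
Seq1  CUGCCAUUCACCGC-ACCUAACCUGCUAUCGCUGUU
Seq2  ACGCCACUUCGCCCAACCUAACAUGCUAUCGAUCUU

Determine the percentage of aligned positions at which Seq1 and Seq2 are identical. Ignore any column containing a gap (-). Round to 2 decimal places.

71.43%

Excluding the 1 gap column leaves 35 comparable sites.
The sequences differ at positions 1 (C/A), 2 (U/C), 7 (U/C), 9 (C/U), 10 (A/C), 11 (C/G), 13 (G/C), 23 (C/A), 32 (C/A), 34 (G/C).
25 of the 35 comparable sites match, so the percent identity is 25/35 × 100 = 71.43%.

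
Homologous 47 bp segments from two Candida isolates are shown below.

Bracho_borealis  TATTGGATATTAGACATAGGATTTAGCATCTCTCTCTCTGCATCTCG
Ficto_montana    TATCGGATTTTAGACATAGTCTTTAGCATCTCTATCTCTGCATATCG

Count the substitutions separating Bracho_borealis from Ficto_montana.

6

Differing sites — 4:T/C; 9:A/T; 20:G/T; 21:A/C; 34:C/A; 44:C/A.
That gives 6 mismatches out of 47 aligned sites, so the Hamming distance is 6.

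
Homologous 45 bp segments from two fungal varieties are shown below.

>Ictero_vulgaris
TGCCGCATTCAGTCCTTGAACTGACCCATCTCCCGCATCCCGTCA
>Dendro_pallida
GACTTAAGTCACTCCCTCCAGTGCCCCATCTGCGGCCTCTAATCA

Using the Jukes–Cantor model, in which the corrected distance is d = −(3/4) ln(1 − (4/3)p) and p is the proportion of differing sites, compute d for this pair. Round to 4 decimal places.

Mismatches occur at site 1 (T↔G), site 2 (G↔A), site 4 (C↔T), site 5 (G↔T), site 6 (C↔A), site 8 (T↔G), site 12 (G↔C), site 16 (T↔C), site 18 (G↔C), site 19 (A↔C), site 21 (C↔G), site 24 (A↔C), site 32 (C↔G), site 34 (C↔G), site 37 (A↔C), site 40 (C↔T), site 41 (C↔A), site 42 (G↔A).
p = 18/45 = 0.400000.
d = −0.75 · ln(1 − (4/3)·0.400000) = −0.75 · ln(0.466667) = −0.75 · (-0.762139) = 0.5716.

0.5716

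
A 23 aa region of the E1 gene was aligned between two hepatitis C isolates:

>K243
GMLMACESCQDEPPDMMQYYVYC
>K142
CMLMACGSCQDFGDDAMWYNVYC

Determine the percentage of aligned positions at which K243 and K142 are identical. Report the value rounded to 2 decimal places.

Differing sites — 1:G/C; 7:E/G; 12:E/F; 13:P/G; 14:P/D; 16:M/A; 18:Q/W; 20:Y/N.
15 of the 23 sites match, so the percent identity is 15/23 × 100 = 65.22%.

65.22%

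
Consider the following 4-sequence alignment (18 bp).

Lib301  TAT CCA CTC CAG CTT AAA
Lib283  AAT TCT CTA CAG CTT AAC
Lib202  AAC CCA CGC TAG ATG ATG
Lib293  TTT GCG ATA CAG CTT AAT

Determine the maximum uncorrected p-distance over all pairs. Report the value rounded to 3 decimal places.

Pairwise Hamming distances:
  Lib301 vs Lib283: 5
  Lib301 vs Lib202: 8
  Lib301 vs Lib293: 6
  Lib283 vs Lib202: 10
  Lib283 vs Lib293: 6
  Lib202 vs Lib293: 13
The largest is 13 mismatches, between Lib202 and Lib293; p = 13/18 = 0.722.

0.722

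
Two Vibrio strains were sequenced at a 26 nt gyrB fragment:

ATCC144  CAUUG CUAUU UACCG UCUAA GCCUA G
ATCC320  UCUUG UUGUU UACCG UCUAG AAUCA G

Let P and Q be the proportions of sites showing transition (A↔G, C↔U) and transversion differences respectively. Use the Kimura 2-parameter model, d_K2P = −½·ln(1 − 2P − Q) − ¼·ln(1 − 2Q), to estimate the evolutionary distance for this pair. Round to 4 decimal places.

0.5195

The sequences differ at positions 1 (C/U, transition), 2 (A/C, transversion), 6 (C/U, transition), 8 (A/G, transition), 20 (A/G, transition), 21 (G/A, transition), 22 (C/A, transversion), 23 (C/U, transition), 24 (U/C, transition).
Of the 9 differences, 7 transitions and 2 transversions over 26 sites: P = 7/26 = 0.269231, Q = 2/26 = 0.076923.
d = −0.5·ln(0.384615) − 0.25·ln(0.846154) = −0.5·(-0.955512) − 0.25·(-0.167054) = 0.5195.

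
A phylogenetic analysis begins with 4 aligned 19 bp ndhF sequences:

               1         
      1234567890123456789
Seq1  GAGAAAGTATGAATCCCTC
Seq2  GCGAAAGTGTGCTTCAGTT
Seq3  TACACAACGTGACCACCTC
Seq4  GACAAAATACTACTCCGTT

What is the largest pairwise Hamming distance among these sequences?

Pairwise Hamming distances:
  Seq1 vs Seq2: 7
  Seq1 vs Seq3: 9
  Seq1 vs Seq4: 7
  Seq2 vs Seq3: 13
  Seq2 vs Seq4: 9
  Seq3 vs Seq4: 10
The largest is 13, between Seq2 and Seq3.

13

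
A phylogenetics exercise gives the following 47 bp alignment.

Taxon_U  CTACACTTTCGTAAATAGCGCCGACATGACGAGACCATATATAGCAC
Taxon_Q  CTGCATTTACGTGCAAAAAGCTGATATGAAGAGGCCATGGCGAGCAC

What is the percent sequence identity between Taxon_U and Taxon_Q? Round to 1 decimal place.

Mismatches occur at site 3 (A/G), site 6 (C/T), site 9 (T/A), site 13 (A/G), site 14 (A/C), site 16 (T/A), site 18 (G/A), site 19 (C/A), site 22 (C/T), site 25 (C/T), site 30 (C/A), site 34 (A/G), site 39 (A/G), site 40 (T/G), site 41 (A/C), site 42 (T/G).
31 of the 47 sites match, so the percent identity is 31/47 × 100 = 66.0%.

66.0%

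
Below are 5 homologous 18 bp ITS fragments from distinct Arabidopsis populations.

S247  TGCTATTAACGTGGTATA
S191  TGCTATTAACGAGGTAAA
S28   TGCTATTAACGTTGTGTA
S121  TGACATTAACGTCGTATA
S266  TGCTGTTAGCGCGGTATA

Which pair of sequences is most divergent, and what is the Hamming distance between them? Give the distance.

Pairwise Hamming distances:
  S247 vs S191: 2
  S247 vs S28: 2
  S247 vs S121: 3
  S247 vs S266: 3
  S191 vs S28: 4
  S191 vs S121: 5
  S191 vs S266: 4
  S28 vs S121: 4
  S28 vs S266: 5
  S121 vs S266: 6
The largest is 6, between S121 and S266.

6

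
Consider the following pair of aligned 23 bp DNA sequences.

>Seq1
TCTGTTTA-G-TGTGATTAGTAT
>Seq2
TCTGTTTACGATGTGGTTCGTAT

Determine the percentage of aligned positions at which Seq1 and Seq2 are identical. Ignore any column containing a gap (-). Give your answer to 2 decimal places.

Excluding the 2 gap columns leaves 21 comparable sites.
The sequences differ at positions 16 (A/G), 19 (A/C).
19 of the 21 comparable sites match, so the percent identity is 19/21 × 100 = 90.48%.

90.48%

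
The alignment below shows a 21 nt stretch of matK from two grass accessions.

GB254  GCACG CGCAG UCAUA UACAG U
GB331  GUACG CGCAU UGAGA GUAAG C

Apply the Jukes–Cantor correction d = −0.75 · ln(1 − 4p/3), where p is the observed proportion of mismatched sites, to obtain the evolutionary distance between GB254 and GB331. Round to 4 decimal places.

Differing sites — 2:C/U; 10:G/U; 12:C/G; 14:U/G; 16:U/G; 17:A/U; 18:C/A; 21:U/C.
p = 8/21 = 0.380952.
d = −0.75 · ln(1 − (4/3)·0.380952) = −0.75 · ln(0.492064) = −0.75 · (-0.709146) = 0.5319.

0.5319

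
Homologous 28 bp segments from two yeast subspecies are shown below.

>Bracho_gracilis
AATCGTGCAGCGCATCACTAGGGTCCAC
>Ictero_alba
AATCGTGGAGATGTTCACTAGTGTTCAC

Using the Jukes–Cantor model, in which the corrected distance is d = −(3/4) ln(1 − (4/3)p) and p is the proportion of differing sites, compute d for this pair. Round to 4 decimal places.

0.3041

Differing sites — 8:C/G; 11:C/A; 12:G/T; 13:C/G; 14:A/T; 22:G/T; 25:C/T.
p = 7/28 = 0.250000.
d = −0.75 · ln(1 − (4/3)·0.250000) = −0.75 · ln(0.666667) = −0.75 · (-0.405465) = 0.3041.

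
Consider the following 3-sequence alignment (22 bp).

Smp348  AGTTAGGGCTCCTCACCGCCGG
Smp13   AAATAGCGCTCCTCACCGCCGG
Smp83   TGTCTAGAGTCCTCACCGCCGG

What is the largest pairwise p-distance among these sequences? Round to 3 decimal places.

0.409

Pairwise Hamming distances:
  Smp348 vs Smp13: 3
  Smp348 vs Smp83: 6
  Smp13 vs Smp83: 9
The largest is 9 mismatches, between Smp13 and Smp83; p = 9/22 = 0.409.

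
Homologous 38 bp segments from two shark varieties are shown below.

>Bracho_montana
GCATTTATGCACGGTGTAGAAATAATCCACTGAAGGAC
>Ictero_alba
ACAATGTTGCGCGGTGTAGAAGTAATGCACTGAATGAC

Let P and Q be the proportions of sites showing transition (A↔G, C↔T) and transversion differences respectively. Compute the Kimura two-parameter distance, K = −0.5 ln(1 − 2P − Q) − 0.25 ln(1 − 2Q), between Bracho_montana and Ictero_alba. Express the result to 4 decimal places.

Mismatches occur at site 1 (G↔A, transition), site 4 (T↔A, transversion), site 6 (T↔G, transversion), site 7 (A↔T, transversion), site 11 (A↔G, transition), site 22 (A↔G, transition), site 27 (C↔G, transversion), site 35 (G↔T, transversion).
Of the 8 differences, 3 transitions and 5 transversions over 38 sites: P = 3/38 = 0.078947, Q = 5/38 = 0.131579.
d = −0.5·ln(0.710527) − 0.25·ln(0.736842) = −0.5·(-0.341748) − 0.25·(-0.305382) = 0.2472.

0.2472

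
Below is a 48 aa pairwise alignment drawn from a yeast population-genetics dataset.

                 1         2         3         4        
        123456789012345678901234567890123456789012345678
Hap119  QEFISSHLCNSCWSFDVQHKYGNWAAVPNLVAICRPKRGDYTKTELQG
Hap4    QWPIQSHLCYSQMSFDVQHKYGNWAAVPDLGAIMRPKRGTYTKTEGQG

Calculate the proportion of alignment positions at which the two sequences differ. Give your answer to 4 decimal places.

0.2292

Mismatches occur at site 2 (E→W), site 3 (F→P), site 5 (S→Q), site 10 (N→Y), site 12 (C→Q), site 13 (W→M), site 29 (N→D), site 31 (V→G), site 34 (C→M), site 40 (D→T), site 46 (L→G).
There are 11 differences over 48 sites, so p = 11/48 = 0.2292.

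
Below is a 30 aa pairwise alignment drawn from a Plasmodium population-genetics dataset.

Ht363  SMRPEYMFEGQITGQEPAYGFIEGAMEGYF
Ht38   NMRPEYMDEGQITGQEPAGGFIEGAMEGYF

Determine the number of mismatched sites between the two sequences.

The sequences differ at positions 1 (S/N), 8 (F/D), 19 (Y/G).
That gives 3 mismatches out of 30 aligned sites, so the Hamming distance is 3.

3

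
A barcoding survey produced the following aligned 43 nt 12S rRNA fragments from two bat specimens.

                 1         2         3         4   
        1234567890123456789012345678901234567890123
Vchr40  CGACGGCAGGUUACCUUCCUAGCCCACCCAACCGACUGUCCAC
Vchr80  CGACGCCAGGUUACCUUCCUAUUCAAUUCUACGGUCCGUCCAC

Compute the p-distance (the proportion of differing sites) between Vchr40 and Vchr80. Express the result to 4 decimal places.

Differing sites — 6:G/C; 22:G/U; 23:C/U; 25:C/A; 27:C/U; 28:C/U; 30:A/U; 33:C/G; 35:A/U; 37:U/C.
There are 10 differences over 43 sites, so p = 10/43 = 0.2326.

0.2326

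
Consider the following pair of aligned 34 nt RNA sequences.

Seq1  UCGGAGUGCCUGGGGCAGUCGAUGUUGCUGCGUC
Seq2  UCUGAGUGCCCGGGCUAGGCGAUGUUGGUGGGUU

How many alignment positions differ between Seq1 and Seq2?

8

Mismatches occur at site 3 (G↔U), site 11 (U↔C), site 15 (G↔C), site 16 (C↔U), site 19 (U↔G), site 28 (C↔G), site 31 (C↔G), site 34 (C↔U).
That gives 8 mismatches out of 34 aligned sites, so the Hamming distance is 8.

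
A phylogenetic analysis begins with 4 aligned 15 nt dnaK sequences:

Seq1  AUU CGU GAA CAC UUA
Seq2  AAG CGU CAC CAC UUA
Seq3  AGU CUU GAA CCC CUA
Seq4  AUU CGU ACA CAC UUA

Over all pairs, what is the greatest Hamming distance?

7

Pairwise Hamming distances:
  Seq1 vs Seq2: 4
  Seq1 vs Seq3: 4
  Seq1 vs Seq4: 2
  Seq2 vs Seq3: 7
  Seq2 vs Seq4: 5
  Seq3 vs Seq4: 6
The largest is 7, between Seq2 and Seq3.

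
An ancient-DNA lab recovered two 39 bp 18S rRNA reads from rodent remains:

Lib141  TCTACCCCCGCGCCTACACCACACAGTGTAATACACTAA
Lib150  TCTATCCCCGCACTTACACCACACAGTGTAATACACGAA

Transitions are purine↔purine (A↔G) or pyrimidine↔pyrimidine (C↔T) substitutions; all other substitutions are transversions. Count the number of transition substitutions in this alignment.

3

Mismatches occur at site 5 (C/T, transition), site 12 (G/A, transition), site 14 (C/T, transition), site 37 (T/G, transversion).
Of the 4 differences, 3 transitions and 1 transversion, so the answer is 3.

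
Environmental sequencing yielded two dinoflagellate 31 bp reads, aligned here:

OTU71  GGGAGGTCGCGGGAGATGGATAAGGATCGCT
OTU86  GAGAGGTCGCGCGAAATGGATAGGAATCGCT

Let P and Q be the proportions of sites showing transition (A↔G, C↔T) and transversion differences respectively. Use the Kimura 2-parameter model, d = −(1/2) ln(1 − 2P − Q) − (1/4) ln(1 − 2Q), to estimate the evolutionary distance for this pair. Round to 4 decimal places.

Differing sites — 2:G/A (Ti); 12:G/C (Tv); 15:G/A (Ti); 23:A/G (Ti); 25:G/A (Ti).
Of the 5 differences, 4 transitions and 1 transversion over 31 sites: P = 4/31 = 0.129032, Q = 1/31 = 0.032258.
d = −0.5·ln(0.709678) − 0.25·ln(0.935484) = −0.5·(-0.342944) − 0.25·(-0.066691) = 0.1881.

0.1881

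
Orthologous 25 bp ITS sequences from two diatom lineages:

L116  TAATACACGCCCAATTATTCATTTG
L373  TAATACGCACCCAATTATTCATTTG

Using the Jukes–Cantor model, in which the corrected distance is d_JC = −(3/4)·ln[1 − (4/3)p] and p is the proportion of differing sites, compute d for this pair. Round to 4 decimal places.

Mismatches occur at site 7 (A/G), site 9 (G/A).
p = 2/25 = 0.080000.
d = −0.75 · ln(1 − (4/3)·0.080000) = −0.75 · ln(0.893333) = −0.75 · (-0.112796) = 0.0846.

0.0846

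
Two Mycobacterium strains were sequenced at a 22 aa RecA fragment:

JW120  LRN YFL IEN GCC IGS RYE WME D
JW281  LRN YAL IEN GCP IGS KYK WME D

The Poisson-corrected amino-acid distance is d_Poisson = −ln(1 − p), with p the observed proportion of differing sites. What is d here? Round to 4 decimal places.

0.2007

Differing sites — 5:F/A; 12:C/P; 16:R/K; 18:E/K.
p = 4/22 = 0.181818.
d = −ln(1 − 0.181818) = −ln(0.818182) = 0.2007.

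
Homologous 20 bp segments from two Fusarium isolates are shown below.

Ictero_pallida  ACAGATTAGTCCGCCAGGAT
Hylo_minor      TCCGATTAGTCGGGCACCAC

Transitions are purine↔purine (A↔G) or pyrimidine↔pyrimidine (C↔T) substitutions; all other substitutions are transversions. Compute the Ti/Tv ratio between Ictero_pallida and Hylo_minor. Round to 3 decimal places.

Differing sites — 1:A/T (Tv); 3:A/C (Tv); 12:C/G (Tv); 14:C/G (Tv); 17:G/C (Tv); 18:G/C (Tv); 20:T/C (Ti).
Of the 7 differences, 1 transition and 6 transversions, so Ti/Tv = 1/6 = 0.167.

0.167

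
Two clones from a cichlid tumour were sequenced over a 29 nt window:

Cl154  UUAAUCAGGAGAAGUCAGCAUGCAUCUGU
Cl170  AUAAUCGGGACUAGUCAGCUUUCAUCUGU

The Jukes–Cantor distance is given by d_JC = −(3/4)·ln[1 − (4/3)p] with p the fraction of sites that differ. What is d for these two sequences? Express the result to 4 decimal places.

0.2421

The sequences differ at positions 1 (U/A), 7 (A/G), 11 (G/C), 12 (A/U), 20 (A/U), 22 (G/U).
p = 6/29 = 0.206897.
d = −0.75 · ln(1 − (4/3)·0.206897) = −0.75 · ln(0.724137) = −0.75 · (-0.322775) = 0.2421.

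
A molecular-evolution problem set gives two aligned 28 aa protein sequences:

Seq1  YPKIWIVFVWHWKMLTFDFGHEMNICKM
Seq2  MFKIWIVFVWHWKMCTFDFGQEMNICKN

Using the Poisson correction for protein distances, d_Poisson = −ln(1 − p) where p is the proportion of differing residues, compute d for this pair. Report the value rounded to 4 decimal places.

The sequences differ at positions 1 (Y/M), 2 (P/F), 15 (L/C), 21 (H/Q), 28 (M/N).
p = 5/28 = 0.178571.
d = −ln(1 − 0.178571) = −ln(0.821429) = 0.1967.

0.1967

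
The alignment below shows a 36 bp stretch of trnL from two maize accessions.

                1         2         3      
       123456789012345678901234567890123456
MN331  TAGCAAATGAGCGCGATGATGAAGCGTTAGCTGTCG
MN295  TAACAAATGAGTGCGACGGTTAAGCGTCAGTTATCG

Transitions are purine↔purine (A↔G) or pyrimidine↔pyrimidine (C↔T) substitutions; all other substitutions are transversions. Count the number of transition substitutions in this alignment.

7

Mismatches occur at site 3 (G→A, transition), site 12 (C→T, transition), site 17 (T→C, transition), site 19 (A→G, transition), site 21 (G→T, transversion), site 28 (T→C, transition), site 31 (C→T, transition), site 33 (G→A, transition).
Of the 8 differences, 7 transitions and 1 transversion, so the answer is 7.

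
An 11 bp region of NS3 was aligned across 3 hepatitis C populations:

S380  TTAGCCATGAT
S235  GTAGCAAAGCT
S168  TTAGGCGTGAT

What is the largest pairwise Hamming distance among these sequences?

6

Pairwise Hamming distances:
  S380 vs S235: 4
  S380 vs S168: 2
  S235 vs S168: 6
The largest is 6, between S235 and S168.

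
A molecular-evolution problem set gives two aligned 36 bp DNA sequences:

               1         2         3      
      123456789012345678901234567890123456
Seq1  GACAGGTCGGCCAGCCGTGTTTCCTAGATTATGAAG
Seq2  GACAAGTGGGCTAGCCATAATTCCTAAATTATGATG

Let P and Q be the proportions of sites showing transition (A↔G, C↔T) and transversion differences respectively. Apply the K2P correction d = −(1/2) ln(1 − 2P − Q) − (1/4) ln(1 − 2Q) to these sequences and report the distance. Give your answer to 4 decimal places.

0.2696

Differing sites — 5:G/A (Ti); 8:C/G (Tv); 12:C/T (Ti); 17:G/A (Ti); 19:G/A (Ti); 20:T/A (Tv); 27:G/A (Ti); 35:A/T (Tv).
Of the 8 differences, 5 transitions and 3 transversions over 36 sites: P = 5/36 = 0.138889, Q = 3/36 = 0.083333.
d = −0.5·ln(0.638889) − 0.25·ln(0.833334) = −0.5·(-0.448025) − 0.25·(-0.182321) = 0.2696.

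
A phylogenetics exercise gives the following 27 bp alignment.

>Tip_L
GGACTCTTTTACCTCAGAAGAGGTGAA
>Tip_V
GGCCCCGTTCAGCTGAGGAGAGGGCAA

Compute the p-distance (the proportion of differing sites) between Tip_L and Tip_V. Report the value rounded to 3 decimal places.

0.333

Differing sites — 3:A/C; 5:T/C; 7:T/G; 10:T/C; 12:C/G; 15:C/G; 18:A/G; 24:T/G; 25:G/C.
There are 9 differences over 27 sites, so p = 9/27 = 0.333.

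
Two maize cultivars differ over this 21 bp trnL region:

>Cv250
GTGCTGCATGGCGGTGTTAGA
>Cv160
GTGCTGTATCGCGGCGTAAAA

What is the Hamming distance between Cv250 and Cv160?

Differing sites — 7:C/T; 10:G/C; 15:T/C; 18:T/A; 20:G/A.
That gives 5 mismatches out of 21 aligned sites, so the Hamming distance is 5.

5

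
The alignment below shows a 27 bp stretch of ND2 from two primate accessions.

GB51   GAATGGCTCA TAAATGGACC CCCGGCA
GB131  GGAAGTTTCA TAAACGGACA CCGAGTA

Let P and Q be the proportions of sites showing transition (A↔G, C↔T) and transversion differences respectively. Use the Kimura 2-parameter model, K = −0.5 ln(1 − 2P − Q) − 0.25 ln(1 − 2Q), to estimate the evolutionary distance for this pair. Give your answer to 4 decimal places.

0.4533

Differing sites — 2:A/G (Ti); 4:T/A (Tv); 6:G/T (Tv); 7:C/T (Ti); 15:T/C (Ti); 20:C/A (Tv); 23:C/G (Tv); 24:G/A (Ti); 26:C/T (Ti).
Of the 9 differences, 5 transitions and 4 transversions over 27 sites: P = 5/27 = 0.185185, Q = 4/27 = 0.148148.
d = −0.5·ln(0.481482) − 0.25·ln(0.703704) = −0.5·(-0.730886) − 0.25·(-0.351397) = 0.4533.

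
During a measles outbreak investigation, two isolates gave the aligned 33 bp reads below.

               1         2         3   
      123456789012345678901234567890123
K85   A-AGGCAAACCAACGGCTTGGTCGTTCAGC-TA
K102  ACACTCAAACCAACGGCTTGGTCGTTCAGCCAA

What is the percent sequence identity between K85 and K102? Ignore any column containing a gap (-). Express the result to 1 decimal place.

Excluding the 2 gap columns leaves 31 comparable sites.
Differing sites — 4:G/C; 5:G/T; 32:T/A.
28 of the 31 comparable sites match, so the percent identity is 28/31 × 100 = 90.3%.

90.3%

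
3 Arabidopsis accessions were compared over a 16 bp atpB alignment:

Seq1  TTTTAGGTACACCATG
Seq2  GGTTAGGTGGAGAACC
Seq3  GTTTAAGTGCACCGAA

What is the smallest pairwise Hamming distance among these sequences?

Pairwise Hamming distances:
  Seq1 vs Seq2: 8
  Seq1 vs Seq3: 6
  Seq2 vs Seq3: 8
The smallest is 6, between Seq1 and Seq3.

6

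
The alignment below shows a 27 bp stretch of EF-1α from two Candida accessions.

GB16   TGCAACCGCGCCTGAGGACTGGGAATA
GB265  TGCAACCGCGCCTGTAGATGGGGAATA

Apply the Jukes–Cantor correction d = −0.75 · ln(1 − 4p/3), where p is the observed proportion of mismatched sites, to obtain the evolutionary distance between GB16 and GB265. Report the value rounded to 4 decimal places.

0.1650

The sequences differ at positions 15 (A/T), 16 (G/A), 19 (C/T), 20 (T/G).
p = 4/27 = 0.148148.
d = −0.75 · ln(1 − (4/3)·0.148148) = −0.75 · ln(0.802469) = −0.75 · (-0.220062) = 0.1650.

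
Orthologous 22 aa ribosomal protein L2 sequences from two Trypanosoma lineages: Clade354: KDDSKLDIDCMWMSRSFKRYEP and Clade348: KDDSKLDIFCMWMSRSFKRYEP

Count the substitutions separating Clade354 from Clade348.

1

The sequences differ at position 9 (D/F).
That gives 1 mismatch out of 22 aligned sites, so the Hamming distance is 1.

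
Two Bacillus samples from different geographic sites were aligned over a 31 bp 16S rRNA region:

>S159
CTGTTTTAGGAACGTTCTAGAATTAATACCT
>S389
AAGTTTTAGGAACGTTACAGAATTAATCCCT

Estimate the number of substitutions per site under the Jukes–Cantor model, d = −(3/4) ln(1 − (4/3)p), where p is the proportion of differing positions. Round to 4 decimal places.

The sequences differ at positions 1 (C/A), 2 (T/A), 17 (C/A), 18 (T/C), 28 (A/C).
p = 5/31 = 0.161290.
d = −0.75 · ln(1 − (4/3)·0.161290) = −0.75 · ln(0.784947) = −0.75 · (-0.242139) = 0.1816.

0.1816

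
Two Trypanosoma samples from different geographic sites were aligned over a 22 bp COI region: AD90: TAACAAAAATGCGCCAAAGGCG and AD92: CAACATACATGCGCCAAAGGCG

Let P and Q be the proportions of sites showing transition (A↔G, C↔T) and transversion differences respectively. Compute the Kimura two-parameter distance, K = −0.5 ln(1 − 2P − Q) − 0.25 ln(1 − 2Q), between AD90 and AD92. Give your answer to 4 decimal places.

Mismatches occur at site 1 (T↔C, transition), site 6 (A↔T, transversion), site 8 (A↔C, transversion).
Of the 3 differences, 1 transition and 2 transversions over 22 sites: P = 1/22 = 0.045455, Q = 2/22 = 0.090909.
d = −0.5·ln(0.818181) − 0.25·ln(0.818182) = −0.5·(-0.200672) − 0.25·(-0.200670) = 0.1505.

0.1505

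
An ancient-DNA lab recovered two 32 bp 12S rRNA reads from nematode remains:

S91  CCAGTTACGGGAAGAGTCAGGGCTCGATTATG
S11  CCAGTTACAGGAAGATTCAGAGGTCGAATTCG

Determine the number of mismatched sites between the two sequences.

Differing sites — 9:G/A; 16:G/T; 21:G/A; 23:C/G; 28:T/A; 30:A/T; 31:T/C.
That gives 7 mismatches out of 32 aligned sites, so the Hamming distance is 7.

7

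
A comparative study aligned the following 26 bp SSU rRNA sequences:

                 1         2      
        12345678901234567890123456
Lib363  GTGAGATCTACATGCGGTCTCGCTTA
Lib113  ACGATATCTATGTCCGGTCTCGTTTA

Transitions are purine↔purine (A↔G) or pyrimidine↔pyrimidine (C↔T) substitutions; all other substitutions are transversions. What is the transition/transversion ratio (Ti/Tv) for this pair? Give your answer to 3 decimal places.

2.500

Mismatches occur at site 1 (G→A, transition), site 2 (T→C, transition), site 5 (G→T, transversion), site 11 (C→T, transition), site 12 (A→G, transition), site 14 (G→C, transversion), site 23 (C→T, transition).
Of the 7 differences, 5 transitions and 2 transversions, so Ti/Tv = 5/2 = 2.500.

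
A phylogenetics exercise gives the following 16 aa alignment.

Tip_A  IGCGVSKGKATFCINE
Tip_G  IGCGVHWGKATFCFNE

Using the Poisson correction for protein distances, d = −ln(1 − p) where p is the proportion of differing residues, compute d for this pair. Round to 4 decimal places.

0.2076

The sequences differ at positions 6 (S/H), 7 (K/W), 14 (I/F).
p = 3/16 = 0.187500.
d = −ln(1 − 0.187500) = −ln(0.812500) = 0.2076.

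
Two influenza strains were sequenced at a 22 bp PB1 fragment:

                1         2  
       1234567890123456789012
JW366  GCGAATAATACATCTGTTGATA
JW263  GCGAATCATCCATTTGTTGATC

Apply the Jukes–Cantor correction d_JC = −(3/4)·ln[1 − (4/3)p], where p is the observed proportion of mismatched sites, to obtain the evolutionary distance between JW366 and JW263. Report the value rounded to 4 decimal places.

0.2082

Differing sites — 7:A/C; 10:A/C; 14:C/T; 22:A/C.
p = 4/22 = 0.181818.
d = −0.75 · ln(1 − (4/3)·0.181818) = −0.75 · ln(0.757576) = −0.75 · (-0.277631) = 0.2082.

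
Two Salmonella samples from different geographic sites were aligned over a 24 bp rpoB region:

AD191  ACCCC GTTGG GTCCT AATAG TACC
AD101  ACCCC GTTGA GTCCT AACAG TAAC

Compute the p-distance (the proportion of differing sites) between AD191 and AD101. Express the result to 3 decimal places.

0.125

The sequences differ at positions 10 (G/A), 18 (T/C), 23 (C/A).
There are 3 differences over 24 sites, so p = 3/24 = 0.125.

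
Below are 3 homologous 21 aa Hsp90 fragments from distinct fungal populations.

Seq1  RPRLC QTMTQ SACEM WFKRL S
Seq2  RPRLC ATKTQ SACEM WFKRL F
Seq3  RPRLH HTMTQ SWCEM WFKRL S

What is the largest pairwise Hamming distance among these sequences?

Pairwise Hamming distances:
  Seq1 vs Seq2: 3
  Seq1 vs Seq3: 3
  Seq2 vs Seq3: 5
The largest is 5, between Seq2 and Seq3.

5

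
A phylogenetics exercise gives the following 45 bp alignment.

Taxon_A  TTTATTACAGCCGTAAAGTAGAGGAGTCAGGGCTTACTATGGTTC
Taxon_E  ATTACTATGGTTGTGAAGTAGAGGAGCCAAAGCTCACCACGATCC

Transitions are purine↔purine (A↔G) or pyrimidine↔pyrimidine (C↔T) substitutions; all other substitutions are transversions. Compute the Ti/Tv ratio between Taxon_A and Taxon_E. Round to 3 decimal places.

14.000

Mismatches occur at site 1 (T↔A, transversion), site 5 (T↔C, transition), site 8 (C↔T, transition), site 9 (A↔G, transition), site 11 (C↔T, transition), site 12 (C↔T, transition), site 15 (A↔G, transition), site 27 (T↔C, transition), site 30 (G↔A, transition), site 31 (G↔A, transition), site 35 (T↔C, transition), site 38 (T↔C, transition), site 40 (T↔C, transition), site 42 (G↔A, transition), site 44 (T↔C, transition).
Of the 15 differences, 14 transitions and 1 transversion, so Ti/Tv = 14/1 = 14.000.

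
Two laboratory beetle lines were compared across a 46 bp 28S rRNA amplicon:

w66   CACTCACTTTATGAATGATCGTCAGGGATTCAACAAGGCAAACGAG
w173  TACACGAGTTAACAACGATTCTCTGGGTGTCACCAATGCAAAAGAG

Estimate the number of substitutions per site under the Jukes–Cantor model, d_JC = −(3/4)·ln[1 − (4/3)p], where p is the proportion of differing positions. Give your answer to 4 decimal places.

Mismatches occur at site 1 (C→T), site 4 (T→A), site 6 (A→G), site 7 (C→A), site 8 (T→G), site 12 (T→A), site 13 (G→C), site 16 (T→C), site 20 (C→T), site 21 (G→C), site 24 (A→T), site 28 (A→T), site 29 (T→G), site 33 (A→C), site 37 (G→T), site 43 (C→A).
p = 16/46 = 0.347826.
d = −0.75 · ln(1 − (4/3)·0.347826) = −0.75 · ln(0.536232) = −0.75 · (-0.623188) = 0.4674.

0.4674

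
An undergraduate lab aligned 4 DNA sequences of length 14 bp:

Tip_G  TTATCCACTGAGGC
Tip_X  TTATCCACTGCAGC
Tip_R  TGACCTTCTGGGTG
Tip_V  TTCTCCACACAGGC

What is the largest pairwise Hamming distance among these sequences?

Pairwise Hamming distances:
  Tip_G vs Tip_X: 2
  Tip_G vs Tip_R: 7
  Tip_G vs Tip_V: 3
  Tip_X vs Tip_R: 8
  Tip_X vs Tip_V: 5
  Tip_R vs Tip_V: 10
The largest is 10, between Tip_R and Tip_V.

10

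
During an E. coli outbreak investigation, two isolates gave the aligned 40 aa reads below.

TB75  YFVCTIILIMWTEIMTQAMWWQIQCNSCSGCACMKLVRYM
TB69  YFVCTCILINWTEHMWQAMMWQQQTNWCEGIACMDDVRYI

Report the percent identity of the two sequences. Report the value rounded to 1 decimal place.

Mismatches occur at site 6 (I→C), site 10 (M→N), site 14 (I→H), site 16 (T→W), site 20 (W→M), site 23 (I→Q), site 25 (C→T), site 27 (S→W), site 29 (S→E), site 31 (C→I), site 35 (K→D), site 36 (L→D), site 40 (M→I).
27 of the 40 sites match, so the percent identity is 27/40 × 100 = 67.5%.

67.5%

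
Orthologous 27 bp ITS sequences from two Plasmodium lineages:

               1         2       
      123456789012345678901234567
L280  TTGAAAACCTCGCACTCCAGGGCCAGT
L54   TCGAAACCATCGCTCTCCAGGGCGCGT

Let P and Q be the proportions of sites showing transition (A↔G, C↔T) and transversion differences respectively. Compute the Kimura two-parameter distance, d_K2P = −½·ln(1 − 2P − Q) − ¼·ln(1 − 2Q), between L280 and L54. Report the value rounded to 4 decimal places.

Differing sites — 2:T/C (Ti); 7:A/C (Tv); 9:C/A (Tv); 14:A/T (Tv); 24:C/G (Tv); 25:A/C (Tv).
Of the 6 differences, 1 transition and 5 transversions over 27 sites: P = 1/27 = 0.037037, Q = 5/27 = 0.185185.
d = −0.5·ln(0.740741) − 0.25·ln(0.629630) = −0.5·(-0.300104) − 0.25·(-0.462623) = 0.2657.

0.2657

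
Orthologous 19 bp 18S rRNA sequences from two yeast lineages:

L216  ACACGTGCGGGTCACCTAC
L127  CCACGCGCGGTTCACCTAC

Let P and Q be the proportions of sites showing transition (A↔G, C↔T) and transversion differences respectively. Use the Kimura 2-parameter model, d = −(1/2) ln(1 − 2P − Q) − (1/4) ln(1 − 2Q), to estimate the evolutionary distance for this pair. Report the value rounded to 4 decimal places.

0.1773

Mismatches occur at site 1 (A/C, transversion), site 6 (T/C, transition), site 11 (G/T, transversion).
Of the 3 differences, 1 transition and 2 transversions over 19 sites: P = 1/19 = 0.052632, Q = 2/19 = 0.105263.
d = −0.5·ln(0.789473) − 0.25·ln(0.789474) = −0.5·(-0.236390) − 0.25·(-0.236388) = 0.1773.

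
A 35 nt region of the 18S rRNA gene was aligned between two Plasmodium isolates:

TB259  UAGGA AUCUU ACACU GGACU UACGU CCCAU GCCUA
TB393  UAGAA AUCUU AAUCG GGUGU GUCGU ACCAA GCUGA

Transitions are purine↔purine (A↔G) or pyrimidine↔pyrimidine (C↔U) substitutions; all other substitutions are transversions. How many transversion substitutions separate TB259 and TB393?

10

The sequences differ at positions 4 (G/A, transition), 12 (C/A, transversion), 13 (A/U, transversion), 15 (U/G, transversion), 18 (A/U, transversion), 19 (C/G, transversion), 21 (U/G, transversion), 22 (A/U, transversion), 26 (C/A, transversion), 30 (U/A, transversion), 33 (C/U, transition), 34 (U/G, transversion).
Of the 12 differences, 2 transitions and 10 transversions, so the answer is 10.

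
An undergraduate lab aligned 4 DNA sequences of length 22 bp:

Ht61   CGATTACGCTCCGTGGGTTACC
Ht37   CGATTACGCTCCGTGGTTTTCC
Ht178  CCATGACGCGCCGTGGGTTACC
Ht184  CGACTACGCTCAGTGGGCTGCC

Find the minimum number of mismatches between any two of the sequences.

Pairwise Hamming distances:
  Ht61 vs Ht37: 2
  Ht61 vs Ht178: 3
  Ht61 vs Ht184: 4
  Ht37 vs Ht178: 5
  Ht37 vs Ht184: 5
  Ht178 vs Ht184: 7
The smallest is 2, between Ht61 and Ht37.

2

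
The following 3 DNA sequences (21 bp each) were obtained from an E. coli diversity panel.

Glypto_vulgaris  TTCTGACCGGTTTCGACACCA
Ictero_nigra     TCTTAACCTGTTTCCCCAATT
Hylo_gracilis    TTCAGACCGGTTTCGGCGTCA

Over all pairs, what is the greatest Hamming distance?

Pairwise Hamming distances:
  Glypto_vulgaris vs Ictero_nigra: 9
  Glypto_vulgaris vs Hylo_gracilis: 4
  Ictero_nigra vs Hylo_gracilis: 11
The largest is 11, between Ictero_nigra and Hylo_gracilis.

11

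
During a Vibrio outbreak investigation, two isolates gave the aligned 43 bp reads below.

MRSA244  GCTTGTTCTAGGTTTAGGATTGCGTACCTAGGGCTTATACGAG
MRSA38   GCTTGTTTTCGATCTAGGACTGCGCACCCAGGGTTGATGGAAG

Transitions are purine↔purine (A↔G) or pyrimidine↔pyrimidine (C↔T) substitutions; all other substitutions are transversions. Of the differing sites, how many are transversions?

Mismatches occur at site 8 (C/T, transition), site 10 (A/C, transversion), site 12 (G/A, transition), site 14 (T/C, transition), site 20 (T/C, transition), site 25 (T/C, transition), site 29 (T/C, transition), site 34 (C/T, transition), site 36 (T/G, transversion), site 39 (A/G, transition), site 40 (C/G, transversion), site 41 (G/A, transition).
Of the 12 differences, 9 transitions and 3 transversions, so the answer is 3.

3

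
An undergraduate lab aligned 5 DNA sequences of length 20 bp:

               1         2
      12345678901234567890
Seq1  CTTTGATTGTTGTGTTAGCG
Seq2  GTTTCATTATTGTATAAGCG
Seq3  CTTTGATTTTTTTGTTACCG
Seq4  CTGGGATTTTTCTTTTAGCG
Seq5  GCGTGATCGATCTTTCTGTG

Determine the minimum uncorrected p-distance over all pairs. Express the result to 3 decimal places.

Pairwise Hamming distances:
  Seq1 vs Seq2: 5
  Seq1 vs Seq3: 3
  Seq1 vs Seq4: 5
  Seq1 vs Seq5: 10
  Seq2 vs Seq3: 7
  Seq2 vs Seq4: 8
  Seq2 vs Seq5: 11
  Seq3 vs Seq4: 5
  Seq3 vs Seq5: 12
  Seq4 vs Seq5: 9
The smallest is 3 mismatches, between Seq1 and Seq3; p = 3/20 = 0.150.

0.150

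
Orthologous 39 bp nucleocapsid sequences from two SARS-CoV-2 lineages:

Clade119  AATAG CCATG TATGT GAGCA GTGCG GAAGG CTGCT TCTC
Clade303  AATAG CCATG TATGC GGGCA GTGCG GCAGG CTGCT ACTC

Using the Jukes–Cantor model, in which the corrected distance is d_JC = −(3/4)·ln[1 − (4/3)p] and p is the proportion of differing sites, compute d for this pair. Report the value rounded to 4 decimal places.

0.1103

Mismatches occur at site 15 (T→C), site 17 (A→G), site 27 (A→C), site 36 (T→A).
p = 4/39 = 0.102564.
d = −0.75 · ln(1 − (4/3)·0.102564) = −0.75 · ln(0.863248) = −0.75 · (-0.147053) = 0.1103.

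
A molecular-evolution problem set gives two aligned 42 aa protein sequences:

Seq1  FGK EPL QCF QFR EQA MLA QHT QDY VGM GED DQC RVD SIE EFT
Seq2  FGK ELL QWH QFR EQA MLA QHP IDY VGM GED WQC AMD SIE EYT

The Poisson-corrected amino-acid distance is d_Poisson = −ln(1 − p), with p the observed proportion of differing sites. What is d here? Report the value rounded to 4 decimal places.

Differing sites — 5:P/L; 8:C/W; 9:F/H; 21:T/P; 22:Q/I; 31:D/W; 34:R/A; 35:V/M; 41:F/Y.
p = 9/42 = 0.214286.
d = −ln(1 − 0.214286) = −ln(0.785714) = 0.2412.

0.2412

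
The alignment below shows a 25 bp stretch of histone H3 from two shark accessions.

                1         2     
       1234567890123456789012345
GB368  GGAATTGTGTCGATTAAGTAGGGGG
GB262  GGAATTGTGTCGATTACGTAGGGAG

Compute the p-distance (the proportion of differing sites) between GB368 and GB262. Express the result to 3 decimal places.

0.080

The sequences differ at positions 17 (A/C), 24 (G/A).
There are 2 differences over 25 sites, so p = 2/25 = 0.080.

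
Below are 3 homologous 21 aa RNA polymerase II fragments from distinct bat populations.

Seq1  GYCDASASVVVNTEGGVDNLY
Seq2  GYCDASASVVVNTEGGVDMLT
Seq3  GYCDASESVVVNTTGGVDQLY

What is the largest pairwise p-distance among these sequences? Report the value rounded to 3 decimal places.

0.190

Pairwise Hamming distances:
  Seq1 vs Seq2: 2
  Seq1 vs Seq3: 3
  Seq2 vs Seq3: 4
The largest is 4 mismatches, between Seq2 and Seq3; p = 4/21 = 0.190.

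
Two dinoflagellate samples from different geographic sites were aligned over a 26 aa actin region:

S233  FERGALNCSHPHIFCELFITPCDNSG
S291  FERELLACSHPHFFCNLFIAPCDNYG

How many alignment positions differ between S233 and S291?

Differing sites — 4:G/E; 5:A/L; 7:N/A; 13:I/F; 16:E/N; 20:T/A; 25:S/Y.
That gives 7 mismatches out of 26 aligned sites, so the Hamming distance is 7.

7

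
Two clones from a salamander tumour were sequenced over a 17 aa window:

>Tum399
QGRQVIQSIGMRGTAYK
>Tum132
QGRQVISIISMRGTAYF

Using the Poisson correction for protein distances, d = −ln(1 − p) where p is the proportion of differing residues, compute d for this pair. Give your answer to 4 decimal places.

0.2683

Mismatches occur at site 7 (Q→S), site 8 (S→I), site 10 (G→S), site 17 (K→F).
p = 4/17 = 0.235294.
d = −ln(1 − 0.235294) = −ln(0.764706) = 0.2683.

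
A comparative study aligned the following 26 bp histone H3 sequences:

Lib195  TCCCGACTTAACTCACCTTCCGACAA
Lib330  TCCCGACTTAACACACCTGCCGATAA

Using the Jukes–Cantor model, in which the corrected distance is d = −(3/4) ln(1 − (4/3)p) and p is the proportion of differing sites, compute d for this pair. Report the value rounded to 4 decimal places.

0.1253

The sequences differ at positions 13 (T/A), 19 (T/G), 24 (C/T).
p = 3/26 = 0.115385.
d = −0.75 · ln(1 − (4/3)·0.115385) = −0.75 · ln(0.846153) = −0.75 · (-0.167055) = 0.1253.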